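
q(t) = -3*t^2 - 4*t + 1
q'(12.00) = -76.00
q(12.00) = -479.00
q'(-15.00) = 86.00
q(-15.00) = -614.00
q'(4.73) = -32.38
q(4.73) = -85.04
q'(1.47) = -12.82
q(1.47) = -11.36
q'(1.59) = -13.54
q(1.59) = -12.94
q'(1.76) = -14.56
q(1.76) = -15.33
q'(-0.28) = -2.32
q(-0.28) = 1.88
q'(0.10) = -4.60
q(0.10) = 0.57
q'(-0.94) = 1.64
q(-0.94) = 2.11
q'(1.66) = -13.96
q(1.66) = -13.91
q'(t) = -6*t - 4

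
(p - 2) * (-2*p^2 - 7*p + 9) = -2*p^3 - 3*p^2 + 23*p - 18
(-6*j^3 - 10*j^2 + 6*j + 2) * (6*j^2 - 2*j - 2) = -36*j^5 - 48*j^4 + 68*j^3 + 20*j^2 - 16*j - 4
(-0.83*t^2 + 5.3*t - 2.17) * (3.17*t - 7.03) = -2.6311*t^3 + 22.6359*t^2 - 44.1379*t + 15.2551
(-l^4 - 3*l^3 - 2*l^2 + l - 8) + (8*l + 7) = -l^4 - 3*l^3 - 2*l^2 + 9*l - 1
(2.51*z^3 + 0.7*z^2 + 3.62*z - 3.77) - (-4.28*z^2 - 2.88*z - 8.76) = 2.51*z^3 + 4.98*z^2 + 6.5*z + 4.99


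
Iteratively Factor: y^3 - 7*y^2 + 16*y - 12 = (y - 3)*(y^2 - 4*y + 4) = (y - 3)*(y - 2)*(y - 2)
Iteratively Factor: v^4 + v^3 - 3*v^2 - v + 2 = (v + 1)*(v^3 - 3*v + 2) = (v - 1)*(v + 1)*(v^2 + v - 2) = (v - 1)*(v + 1)*(v + 2)*(v - 1)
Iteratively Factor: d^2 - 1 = (d + 1)*(d - 1)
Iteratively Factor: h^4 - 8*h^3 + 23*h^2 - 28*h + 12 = (h - 3)*(h^3 - 5*h^2 + 8*h - 4) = (h - 3)*(h - 1)*(h^2 - 4*h + 4) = (h - 3)*(h - 2)*(h - 1)*(h - 2)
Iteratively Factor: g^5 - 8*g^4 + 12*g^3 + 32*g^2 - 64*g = (g - 4)*(g^4 - 4*g^3 - 4*g^2 + 16*g) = (g - 4)*(g - 2)*(g^3 - 2*g^2 - 8*g) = (g - 4)*(g - 2)*(g + 2)*(g^2 - 4*g) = (g - 4)^2*(g - 2)*(g + 2)*(g)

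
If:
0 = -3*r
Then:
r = 0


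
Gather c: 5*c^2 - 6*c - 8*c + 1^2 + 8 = 5*c^2 - 14*c + 9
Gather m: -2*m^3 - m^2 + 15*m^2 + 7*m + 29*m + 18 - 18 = -2*m^3 + 14*m^2 + 36*m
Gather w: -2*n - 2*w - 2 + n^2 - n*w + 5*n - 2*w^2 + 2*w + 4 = n^2 - n*w + 3*n - 2*w^2 + 2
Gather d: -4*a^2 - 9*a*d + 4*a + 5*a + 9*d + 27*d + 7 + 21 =-4*a^2 + 9*a + d*(36 - 9*a) + 28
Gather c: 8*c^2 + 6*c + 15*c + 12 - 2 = 8*c^2 + 21*c + 10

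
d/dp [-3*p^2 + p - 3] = 1 - 6*p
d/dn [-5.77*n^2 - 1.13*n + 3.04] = -11.54*n - 1.13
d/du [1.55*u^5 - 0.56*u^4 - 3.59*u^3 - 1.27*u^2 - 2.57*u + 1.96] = 7.75*u^4 - 2.24*u^3 - 10.77*u^2 - 2.54*u - 2.57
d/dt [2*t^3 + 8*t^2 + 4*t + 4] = 6*t^2 + 16*t + 4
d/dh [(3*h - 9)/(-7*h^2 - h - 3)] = 3*(-7*h^2 - h + (h - 3)*(14*h + 1) - 3)/(7*h^2 + h + 3)^2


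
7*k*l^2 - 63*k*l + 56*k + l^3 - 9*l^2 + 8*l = (7*k + l)*(l - 8)*(l - 1)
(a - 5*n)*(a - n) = a^2 - 6*a*n + 5*n^2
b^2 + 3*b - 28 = (b - 4)*(b + 7)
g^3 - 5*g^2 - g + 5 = (g - 5)*(g - 1)*(g + 1)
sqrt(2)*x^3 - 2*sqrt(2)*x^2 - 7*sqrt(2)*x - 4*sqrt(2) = (x - 4)*(x + 1)*(sqrt(2)*x + sqrt(2))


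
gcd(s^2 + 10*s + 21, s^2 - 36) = 1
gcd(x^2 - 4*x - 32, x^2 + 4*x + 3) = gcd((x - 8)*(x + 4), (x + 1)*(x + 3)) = 1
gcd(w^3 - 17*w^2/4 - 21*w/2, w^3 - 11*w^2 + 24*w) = w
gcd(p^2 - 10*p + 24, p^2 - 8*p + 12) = p - 6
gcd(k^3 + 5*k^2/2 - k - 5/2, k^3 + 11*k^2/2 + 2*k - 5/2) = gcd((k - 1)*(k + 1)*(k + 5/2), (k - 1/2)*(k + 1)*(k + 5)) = k + 1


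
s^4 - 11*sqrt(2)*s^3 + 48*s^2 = s^2*(s - 8*sqrt(2))*(s - 3*sqrt(2))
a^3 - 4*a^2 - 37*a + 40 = (a - 8)*(a - 1)*(a + 5)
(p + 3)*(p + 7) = p^2 + 10*p + 21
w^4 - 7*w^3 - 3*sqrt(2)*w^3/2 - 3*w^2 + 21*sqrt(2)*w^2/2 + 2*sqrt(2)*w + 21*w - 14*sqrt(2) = (w - 7)*(w - 2*sqrt(2))*(w - sqrt(2)/2)*(w + sqrt(2))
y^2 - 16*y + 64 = (y - 8)^2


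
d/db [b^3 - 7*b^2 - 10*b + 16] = 3*b^2 - 14*b - 10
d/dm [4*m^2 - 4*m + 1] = 8*m - 4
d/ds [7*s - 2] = 7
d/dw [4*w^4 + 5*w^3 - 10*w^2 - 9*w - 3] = 16*w^3 + 15*w^2 - 20*w - 9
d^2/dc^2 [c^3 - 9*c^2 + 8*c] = 6*c - 18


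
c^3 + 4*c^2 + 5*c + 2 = (c + 1)^2*(c + 2)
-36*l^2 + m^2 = (-6*l + m)*(6*l + m)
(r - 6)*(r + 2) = r^2 - 4*r - 12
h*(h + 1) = h^2 + h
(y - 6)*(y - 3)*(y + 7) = y^3 - 2*y^2 - 45*y + 126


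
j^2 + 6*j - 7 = (j - 1)*(j + 7)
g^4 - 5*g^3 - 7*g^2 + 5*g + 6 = (g - 6)*(g - 1)*(g + 1)^2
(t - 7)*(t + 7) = t^2 - 49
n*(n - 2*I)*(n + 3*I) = n^3 + I*n^2 + 6*n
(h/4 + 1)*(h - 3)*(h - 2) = h^3/4 - h^2/4 - 7*h/2 + 6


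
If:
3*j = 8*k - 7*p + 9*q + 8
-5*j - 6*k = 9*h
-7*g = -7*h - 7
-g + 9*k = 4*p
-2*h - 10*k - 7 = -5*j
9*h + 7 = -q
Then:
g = 6260/22719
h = -16459/22719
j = 9325/7573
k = 1376/22719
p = 1531/22719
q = -3634/7573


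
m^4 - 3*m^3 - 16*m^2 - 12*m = m*(m - 6)*(m + 1)*(m + 2)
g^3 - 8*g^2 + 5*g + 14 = (g - 7)*(g - 2)*(g + 1)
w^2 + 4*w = w*(w + 4)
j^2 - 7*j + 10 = (j - 5)*(j - 2)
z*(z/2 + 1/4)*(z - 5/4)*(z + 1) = z^4/2 + z^3/8 - 11*z^2/16 - 5*z/16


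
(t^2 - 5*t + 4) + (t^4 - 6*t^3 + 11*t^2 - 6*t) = t^4 - 6*t^3 + 12*t^2 - 11*t + 4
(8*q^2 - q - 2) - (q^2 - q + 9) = 7*q^2 - 11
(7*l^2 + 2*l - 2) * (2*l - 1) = 14*l^3 - 3*l^2 - 6*l + 2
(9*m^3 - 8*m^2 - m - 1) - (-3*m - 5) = 9*m^3 - 8*m^2 + 2*m + 4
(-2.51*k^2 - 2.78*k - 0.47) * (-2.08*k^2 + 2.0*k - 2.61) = 5.2208*k^4 + 0.7624*k^3 + 1.9687*k^2 + 6.3158*k + 1.2267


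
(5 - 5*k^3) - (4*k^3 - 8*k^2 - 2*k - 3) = -9*k^3 + 8*k^2 + 2*k + 8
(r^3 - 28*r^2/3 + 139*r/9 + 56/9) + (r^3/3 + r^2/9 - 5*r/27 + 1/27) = 4*r^3/3 - 83*r^2/9 + 412*r/27 + 169/27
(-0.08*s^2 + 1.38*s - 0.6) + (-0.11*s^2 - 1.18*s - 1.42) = -0.19*s^2 + 0.2*s - 2.02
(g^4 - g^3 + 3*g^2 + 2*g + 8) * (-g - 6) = -g^5 - 5*g^4 + 3*g^3 - 20*g^2 - 20*g - 48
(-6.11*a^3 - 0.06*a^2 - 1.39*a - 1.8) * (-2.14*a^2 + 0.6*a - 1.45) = 13.0754*a^5 - 3.5376*a^4 + 11.7981*a^3 + 3.105*a^2 + 0.9355*a + 2.61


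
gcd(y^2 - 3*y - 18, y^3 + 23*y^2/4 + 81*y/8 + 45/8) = y + 3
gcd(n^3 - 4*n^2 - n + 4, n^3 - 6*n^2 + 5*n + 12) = n^2 - 3*n - 4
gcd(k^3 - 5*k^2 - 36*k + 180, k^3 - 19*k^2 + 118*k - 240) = k^2 - 11*k + 30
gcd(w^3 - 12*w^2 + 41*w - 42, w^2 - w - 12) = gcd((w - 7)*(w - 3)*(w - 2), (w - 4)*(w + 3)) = 1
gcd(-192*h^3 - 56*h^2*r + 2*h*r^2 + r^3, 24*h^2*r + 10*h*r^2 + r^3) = 24*h^2 + 10*h*r + r^2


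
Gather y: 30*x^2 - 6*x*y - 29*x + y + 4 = 30*x^2 - 29*x + y*(1 - 6*x) + 4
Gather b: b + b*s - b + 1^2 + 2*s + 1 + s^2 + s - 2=b*s + s^2 + 3*s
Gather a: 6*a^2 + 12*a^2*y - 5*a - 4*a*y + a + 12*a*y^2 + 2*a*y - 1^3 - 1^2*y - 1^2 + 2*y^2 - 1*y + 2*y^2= a^2*(12*y + 6) + a*(12*y^2 - 2*y - 4) + 4*y^2 - 2*y - 2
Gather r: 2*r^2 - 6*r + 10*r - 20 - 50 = 2*r^2 + 4*r - 70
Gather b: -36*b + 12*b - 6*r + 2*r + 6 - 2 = -24*b - 4*r + 4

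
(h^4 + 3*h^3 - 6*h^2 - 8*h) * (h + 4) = h^5 + 7*h^4 + 6*h^3 - 32*h^2 - 32*h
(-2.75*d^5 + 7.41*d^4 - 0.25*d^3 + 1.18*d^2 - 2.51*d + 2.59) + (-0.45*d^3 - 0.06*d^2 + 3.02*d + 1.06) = -2.75*d^5 + 7.41*d^4 - 0.7*d^3 + 1.12*d^2 + 0.51*d + 3.65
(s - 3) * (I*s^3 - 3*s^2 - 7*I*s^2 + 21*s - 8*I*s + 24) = I*s^4 - 3*s^3 - 10*I*s^3 + 30*s^2 + 13*I*s^2 - 39*s + 24*I*s - 72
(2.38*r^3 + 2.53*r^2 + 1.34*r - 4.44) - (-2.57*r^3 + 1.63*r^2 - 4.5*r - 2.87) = 4.95*r^3 + 0.9*r^2 + 5.84*r - 1.57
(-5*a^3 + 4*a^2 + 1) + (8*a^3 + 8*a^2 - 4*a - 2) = 3*a^3 + 12*a^2 - 4*a - 1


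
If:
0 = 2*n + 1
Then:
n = -1/2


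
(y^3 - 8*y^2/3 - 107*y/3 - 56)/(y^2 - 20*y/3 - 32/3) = (3*y^2 + 16*y + 21)/(3*y + 4)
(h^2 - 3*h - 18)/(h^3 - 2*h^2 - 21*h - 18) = 1/(h + 1)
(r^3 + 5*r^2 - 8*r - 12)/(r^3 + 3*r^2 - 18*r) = (r^2 - r - 2)/(r*(r - 3))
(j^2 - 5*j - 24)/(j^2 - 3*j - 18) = (j - 8)/(j - 6)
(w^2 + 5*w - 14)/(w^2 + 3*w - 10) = (w + 7)/(w + 5)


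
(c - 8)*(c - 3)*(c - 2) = c^3 - 13*c^2 + 46*c - 48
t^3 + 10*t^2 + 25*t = t*(t + 5)^2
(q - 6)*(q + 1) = q^2 - 5*q - 6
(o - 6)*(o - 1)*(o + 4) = o^3 - 3*o^2 - 22*o + 24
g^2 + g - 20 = (g - 4)*(g + 5)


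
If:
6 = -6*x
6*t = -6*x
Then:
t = 1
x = -1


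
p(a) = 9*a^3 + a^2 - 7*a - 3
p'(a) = 27*a^2 + 2*a - 7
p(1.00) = 0.00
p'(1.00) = 22.00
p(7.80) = 4274.21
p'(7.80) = 1651.28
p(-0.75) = -0.98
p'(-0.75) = 6.69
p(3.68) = 433.31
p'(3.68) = 366.00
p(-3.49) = -348.97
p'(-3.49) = 314.88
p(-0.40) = -0.62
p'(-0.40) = -3.48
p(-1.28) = -11.28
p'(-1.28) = 34.68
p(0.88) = -2.25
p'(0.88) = 15.67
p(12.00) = 15609.00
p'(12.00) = 3905.00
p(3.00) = 228.00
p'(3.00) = 242.00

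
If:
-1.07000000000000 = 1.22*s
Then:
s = -0.88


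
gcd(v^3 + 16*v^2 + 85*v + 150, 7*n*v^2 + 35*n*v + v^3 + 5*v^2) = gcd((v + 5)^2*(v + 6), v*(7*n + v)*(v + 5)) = v + 5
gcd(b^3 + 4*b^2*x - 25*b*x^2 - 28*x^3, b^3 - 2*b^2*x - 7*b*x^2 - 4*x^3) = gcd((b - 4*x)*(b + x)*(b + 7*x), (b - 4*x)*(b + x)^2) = -b^2 + 3*b*x + 4*x^2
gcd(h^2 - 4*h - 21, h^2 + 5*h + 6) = h + 3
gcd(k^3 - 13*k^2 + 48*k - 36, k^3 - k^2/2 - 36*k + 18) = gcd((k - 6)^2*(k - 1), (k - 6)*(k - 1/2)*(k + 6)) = k - 6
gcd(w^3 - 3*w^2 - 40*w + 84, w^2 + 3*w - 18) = w + 6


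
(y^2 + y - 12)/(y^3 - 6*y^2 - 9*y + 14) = (y^2 + y - 12)/(y^3 - 6*y^2 - 9*y + 14)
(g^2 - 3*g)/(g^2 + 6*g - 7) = g*(g - 3)/(g^2 + 6*g - 7)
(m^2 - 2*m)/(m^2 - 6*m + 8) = m/(m - 4)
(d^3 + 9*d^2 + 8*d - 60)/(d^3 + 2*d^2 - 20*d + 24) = (d + 5)/(d - 2)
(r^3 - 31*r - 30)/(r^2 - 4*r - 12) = (r^2 + 6*r + 5)/(r + 2)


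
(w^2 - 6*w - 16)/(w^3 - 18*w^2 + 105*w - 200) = (w + 2)/(w^2 - 10*w + 25)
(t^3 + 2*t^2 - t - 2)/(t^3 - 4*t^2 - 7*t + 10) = (t + 1)/(t - 5)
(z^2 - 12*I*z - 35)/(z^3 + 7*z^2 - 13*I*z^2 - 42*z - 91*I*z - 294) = (z - 5*I)/(z^2 + z*(7 - 6*I) - 42*I)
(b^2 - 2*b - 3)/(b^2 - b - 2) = (b - 3)/(b - 2)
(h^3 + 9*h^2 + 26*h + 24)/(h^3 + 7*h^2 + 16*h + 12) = (h + 4)/(h + 2)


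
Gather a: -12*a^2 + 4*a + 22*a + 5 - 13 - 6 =-12*a^2 + 26*a - 14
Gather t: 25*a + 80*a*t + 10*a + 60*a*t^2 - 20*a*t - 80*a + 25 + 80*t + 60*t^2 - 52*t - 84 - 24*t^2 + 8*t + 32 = -45*a + t^2*(60*a + 36) + t*(60*a + 36) - 27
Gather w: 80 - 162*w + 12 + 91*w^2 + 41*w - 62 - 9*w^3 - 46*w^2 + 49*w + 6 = -9*w^3 + 45*w^2 - 72*w + 36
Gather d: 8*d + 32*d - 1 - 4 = 40*d - 5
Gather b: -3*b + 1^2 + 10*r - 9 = -3*b + 10*r - 8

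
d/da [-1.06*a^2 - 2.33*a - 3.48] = -2.12*a - 2.33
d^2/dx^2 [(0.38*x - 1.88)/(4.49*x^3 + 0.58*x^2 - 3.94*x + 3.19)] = (45.965028*x^5 - 448.87428*x^4 - 64.633816*x^3 + 130.44204*x^2 + 183.123168*x - 41.859848)/(90.518849*x^9 + 35.078574*x^8 - 233.761074*x^7 + 131.563981*x^6 + 254.971032*x^5 - 308.367672*x^4 + 32.170355*x^3 + 166.267266*x^2 - 120.281502*x + 32.461759)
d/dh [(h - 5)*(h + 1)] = 2*h - 4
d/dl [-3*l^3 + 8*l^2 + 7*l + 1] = -9*l^2 + 16*l + 7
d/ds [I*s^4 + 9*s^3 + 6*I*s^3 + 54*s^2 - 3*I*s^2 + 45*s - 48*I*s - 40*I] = 4*I*s^3 + s^2*(27 + 18*I) + 6*s*(18 - I) + 45 - 48*I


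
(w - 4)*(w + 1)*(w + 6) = w^3 + 3*w^2 - 22*w - 24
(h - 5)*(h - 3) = h^2 - 8*h + 15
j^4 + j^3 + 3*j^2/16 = j^2*(j + 1/4)*(j + 3/4)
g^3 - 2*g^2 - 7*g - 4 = (g - 4)*(g + 1)^2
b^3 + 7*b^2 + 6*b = b*(b + 1)*(b + 6)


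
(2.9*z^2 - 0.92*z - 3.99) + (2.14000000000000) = 2.9*z^2 - 0.92*z - 1.85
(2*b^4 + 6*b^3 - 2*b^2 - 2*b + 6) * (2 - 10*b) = -20*b^5 - 56*b^4 + 32*b^3 + 16*b^2 - 64*b + 12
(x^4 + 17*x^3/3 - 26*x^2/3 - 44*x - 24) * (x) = x^5 + 17*x^4/3 - 26*x^3/3 - 44*x^2 - 24*x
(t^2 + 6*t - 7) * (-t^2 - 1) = -t^4 - 6*t^3 + 6*t^2 - 6*t + 7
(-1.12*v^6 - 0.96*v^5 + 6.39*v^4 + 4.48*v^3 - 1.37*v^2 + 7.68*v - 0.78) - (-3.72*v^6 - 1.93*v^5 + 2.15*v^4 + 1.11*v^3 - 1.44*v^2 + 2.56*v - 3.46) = 2.6*v^6 + 0.97*v^5 + 4.24*v^4 + 3.37*v^3 + 0.0699999999999998*v^2 + 5.12*v + 2.68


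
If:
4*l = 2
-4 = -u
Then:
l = 1/2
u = 4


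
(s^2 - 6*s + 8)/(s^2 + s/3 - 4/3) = 3*(s^2 - 6*s + 8)/(3*s^2 + s - 4)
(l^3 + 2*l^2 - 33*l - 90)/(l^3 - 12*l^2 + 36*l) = (l^2 + 8*l + 15)/(l*(l - 6))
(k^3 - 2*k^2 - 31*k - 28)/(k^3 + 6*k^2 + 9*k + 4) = (k - 7)/(k + 1)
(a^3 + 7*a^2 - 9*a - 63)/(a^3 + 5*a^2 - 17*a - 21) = (a + 3)/(a + 1)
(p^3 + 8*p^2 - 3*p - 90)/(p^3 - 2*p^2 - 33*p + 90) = (p + 5)/(p - 5)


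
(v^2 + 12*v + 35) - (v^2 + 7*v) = 5*v + 35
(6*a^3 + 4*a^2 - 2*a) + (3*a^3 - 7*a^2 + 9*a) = 9*a^3 - 3*a^2 + 7*a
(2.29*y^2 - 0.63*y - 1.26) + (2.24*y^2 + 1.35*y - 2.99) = 4.53*y^2 + 0.72*y - 4.25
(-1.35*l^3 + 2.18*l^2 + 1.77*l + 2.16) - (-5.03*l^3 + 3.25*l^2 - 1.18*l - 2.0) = 3.68*l^3 - 1.07*l^2 + 2.95*l + 4.16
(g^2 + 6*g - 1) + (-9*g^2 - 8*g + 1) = -8*g^2 - 2*g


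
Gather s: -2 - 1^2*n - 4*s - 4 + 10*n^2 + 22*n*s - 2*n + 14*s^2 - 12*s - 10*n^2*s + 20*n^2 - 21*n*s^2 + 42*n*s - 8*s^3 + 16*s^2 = 30*n^2 - 3*n - 8*s^3 + s^2*(30 - 21*n) + s*(-10*n^2 + 64*n - 16) - 6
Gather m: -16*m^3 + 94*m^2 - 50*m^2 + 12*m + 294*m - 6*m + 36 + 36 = -16*m^3 + 44*m^2 + 300*m + 72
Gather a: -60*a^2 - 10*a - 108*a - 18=-60*a^2 - 118*a - 18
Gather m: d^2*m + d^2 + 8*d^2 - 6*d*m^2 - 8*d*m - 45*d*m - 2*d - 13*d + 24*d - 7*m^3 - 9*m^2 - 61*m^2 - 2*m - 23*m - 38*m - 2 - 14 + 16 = 9*d^2 + 9*d - 7*m^3 + m^2*(-6*d - 70) + m*(d^2 - 53*d - 63)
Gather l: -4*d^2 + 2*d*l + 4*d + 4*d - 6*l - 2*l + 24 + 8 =-4*d^2 + 8*d + l*(2*d - 8) + 32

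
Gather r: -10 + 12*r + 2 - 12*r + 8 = 0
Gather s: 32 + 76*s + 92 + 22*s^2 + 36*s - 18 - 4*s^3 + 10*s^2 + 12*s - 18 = -4*s^3 + 32*s^2 + 124*s + 88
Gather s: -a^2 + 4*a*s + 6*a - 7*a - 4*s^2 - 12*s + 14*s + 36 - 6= -a^2 - a - 4*s^2 + s*(4*a + 2) + 30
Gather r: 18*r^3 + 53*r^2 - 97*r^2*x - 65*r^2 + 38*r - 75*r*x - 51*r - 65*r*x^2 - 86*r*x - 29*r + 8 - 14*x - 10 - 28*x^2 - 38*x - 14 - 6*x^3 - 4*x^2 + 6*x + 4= 18*r^3 + r^2*(-97*x - 12) + r*(-65*x^2 - 161*x - 42) - 6*x^3 - 32*x^2 - 46*x - 12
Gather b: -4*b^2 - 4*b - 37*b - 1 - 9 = -4*b^2 - 41*b - 10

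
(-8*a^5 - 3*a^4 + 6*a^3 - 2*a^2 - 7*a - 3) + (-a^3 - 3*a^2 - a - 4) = -8*a^5 - 3*a^4 + 5*a^3 - 5*a^2 - 8*a - 7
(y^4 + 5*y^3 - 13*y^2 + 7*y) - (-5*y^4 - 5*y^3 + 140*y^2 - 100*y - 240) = 6*y^4 + 10*y^3 - 153*y^2 + 107*y + 240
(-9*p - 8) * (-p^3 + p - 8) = 9*p^4 + 8*p^3 - 9*p^2 + 64*p + 64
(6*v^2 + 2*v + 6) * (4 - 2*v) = -12*v^3 + 20*v^2 - 4*v + 24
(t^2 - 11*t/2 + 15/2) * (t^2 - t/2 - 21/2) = t^4 - 6*t^3 - t^2/4 + 54*t - 315/4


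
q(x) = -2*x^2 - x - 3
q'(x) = -4*x - 1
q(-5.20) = -51.88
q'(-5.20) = 19.80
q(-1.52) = -6.10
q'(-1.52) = 5.08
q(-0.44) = -2.95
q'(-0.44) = 0.76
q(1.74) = -10.80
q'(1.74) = -7.96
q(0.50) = -4.00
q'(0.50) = -3.00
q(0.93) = -5.66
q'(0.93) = -4.72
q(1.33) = -7.87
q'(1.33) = -6.32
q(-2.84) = -16.29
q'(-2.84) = 10.36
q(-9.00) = -156.00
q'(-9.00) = 35.00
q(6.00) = -81.00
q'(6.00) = -25.00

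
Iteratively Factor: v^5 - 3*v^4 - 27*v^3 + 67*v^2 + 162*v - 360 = (v - 5)*(v^4 + 2*v^3 - 17*v^2 - 18*v + 72) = (v - 5)*(v + 4)*(v^3 - 2*v^2 - 9*v + 18) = (v - 5)*(v + 3)*(v + 4)*(v^2 - 5*v + 6) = (v - 5)*(v - 3)*(v + 3)*(v + 4)*(v - 2)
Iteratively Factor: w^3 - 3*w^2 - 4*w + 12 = (w - 2)*(w^2 - w - 6) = (w - 2)*(w + 2)*(w - 3)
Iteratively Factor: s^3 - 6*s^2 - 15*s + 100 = (s - 5)*(s^2 - s - 20) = (s - 5)*(s + 4)*(s - 5)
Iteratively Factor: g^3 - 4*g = (g)*(g^2 - 4) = g*(g - 2)*(g + 2)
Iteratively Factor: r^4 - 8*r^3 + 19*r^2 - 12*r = (r - 4)*(r^3 - 4*r^2 + 3*r) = (r - 4)*(r - 1)*(r^2 - 3*r) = (r - 4)*(r - 3)*(r - 1)*(r)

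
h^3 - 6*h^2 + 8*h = h*(h - 4)*(h - 2)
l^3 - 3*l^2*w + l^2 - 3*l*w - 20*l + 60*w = (l - 4)*(l + 5)*(l - 3*w)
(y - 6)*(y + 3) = y^2 - 3*y - 18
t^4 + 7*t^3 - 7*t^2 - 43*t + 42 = (t - 2)*(t - 1)*(t + 3)*(t + 7)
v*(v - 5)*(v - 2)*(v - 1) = v^4 - 8*v^3 + 17*v^2 - 10*v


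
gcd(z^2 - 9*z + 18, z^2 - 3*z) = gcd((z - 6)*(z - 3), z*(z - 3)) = z - 3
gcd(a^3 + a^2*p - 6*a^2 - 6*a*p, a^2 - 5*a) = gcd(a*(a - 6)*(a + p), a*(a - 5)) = a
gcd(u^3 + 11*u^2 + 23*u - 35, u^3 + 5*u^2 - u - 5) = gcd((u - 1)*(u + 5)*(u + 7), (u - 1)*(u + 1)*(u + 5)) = u^2 + 4*u - 5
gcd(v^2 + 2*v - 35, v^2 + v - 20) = 1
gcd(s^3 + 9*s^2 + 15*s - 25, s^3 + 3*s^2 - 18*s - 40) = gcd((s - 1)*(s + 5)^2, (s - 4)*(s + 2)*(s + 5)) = s + 5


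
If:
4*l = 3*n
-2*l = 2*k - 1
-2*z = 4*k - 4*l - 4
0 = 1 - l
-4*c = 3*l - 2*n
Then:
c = -1/12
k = -1/2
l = 1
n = 4/3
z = 5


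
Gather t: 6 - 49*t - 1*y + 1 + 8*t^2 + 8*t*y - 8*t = 8*t^2 + t*(8*y - 57) - y + 7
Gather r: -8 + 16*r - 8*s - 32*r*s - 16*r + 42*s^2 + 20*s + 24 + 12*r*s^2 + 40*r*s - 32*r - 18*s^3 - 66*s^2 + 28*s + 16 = r*(12*s^2 + 8*s - 32) - 18*s^3 - 24*s^2 + 40*s + 32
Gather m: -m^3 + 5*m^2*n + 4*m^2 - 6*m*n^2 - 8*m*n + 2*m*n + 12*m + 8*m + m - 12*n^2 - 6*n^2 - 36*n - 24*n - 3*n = -m^3 + m^2*(5*n + 4) + m*(-6*n^2 - 6*n + 21) - 18*n^2 - 63*n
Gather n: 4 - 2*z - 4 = -2*z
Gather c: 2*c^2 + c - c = 2*c^2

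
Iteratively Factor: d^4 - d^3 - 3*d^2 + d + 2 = (d + 1)*(d^3 - 2*d^2 - d + 2) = (d - 1)*(d + 1)*(d^2 - d - 2) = (d - 2)*(d - 1)*(d + 1)*(d + 1)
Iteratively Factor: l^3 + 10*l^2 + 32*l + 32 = (l + 4)*(l^2 + 6*l + 8) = (l + 2)*(l + 4)*(l + 4)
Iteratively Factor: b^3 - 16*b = (b + 4)*(b^2 - 4*b) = (b - 4)*(b + 4)*(b)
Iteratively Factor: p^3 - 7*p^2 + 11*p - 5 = (p - 1)*(p^2 - 6*p + 5) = (p - 5)*(p - 1)*(p - 1)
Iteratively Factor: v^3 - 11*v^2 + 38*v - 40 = (v - 2)*(v^2 - 9*v + 20) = (v - 4)*(v - 2)*(v - 5)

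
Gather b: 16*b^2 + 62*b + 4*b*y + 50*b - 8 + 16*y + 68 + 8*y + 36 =16*b^2 + b*(4*y + 112) + 24*y + 96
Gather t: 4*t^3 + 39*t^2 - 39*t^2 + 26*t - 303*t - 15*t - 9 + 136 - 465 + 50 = 4*t^3 - 292*t - 288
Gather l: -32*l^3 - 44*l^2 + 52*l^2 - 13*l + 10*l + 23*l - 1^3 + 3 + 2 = -32*l^3 + 8*l^2 + 20*l + 4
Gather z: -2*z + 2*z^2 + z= 2*z^2 - z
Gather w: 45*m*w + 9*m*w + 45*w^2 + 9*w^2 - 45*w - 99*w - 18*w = 54*w^2 + w*(54*m - 162)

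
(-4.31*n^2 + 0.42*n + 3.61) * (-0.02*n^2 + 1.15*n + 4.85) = 0.0862*n^4 - 4.9649*n^3 - 20.4927*n^2 + 6.1885*n + 17.5085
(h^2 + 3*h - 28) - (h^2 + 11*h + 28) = -8*h - 56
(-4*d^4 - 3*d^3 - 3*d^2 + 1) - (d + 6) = -4*d^4 - 3*d^3 - 3*d^2 - d - 5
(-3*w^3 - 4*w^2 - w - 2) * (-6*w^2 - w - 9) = 18*w^5 + 27*w^4 + 37*w^3 + 49*w^2 + 11*w + 18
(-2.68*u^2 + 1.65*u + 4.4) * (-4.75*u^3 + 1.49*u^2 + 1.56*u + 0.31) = 12.73*u^5 - 11.8307*u^4 - 22.6223*u^3 + 8.2992*u^2 + 7.3755*u + 1.364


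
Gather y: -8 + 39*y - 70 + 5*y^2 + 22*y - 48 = 5*y^2 + 61*y - 126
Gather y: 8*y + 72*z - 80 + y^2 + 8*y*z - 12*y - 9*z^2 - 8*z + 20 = y^2 + y*(8*z - 4) - 9*z^2 + 64*z - 60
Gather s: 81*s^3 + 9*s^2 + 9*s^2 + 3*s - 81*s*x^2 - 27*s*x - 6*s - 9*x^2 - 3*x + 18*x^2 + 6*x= 81*s^3 + 18*s^2 + s*(-81*x^2 - 27*x - 3) + 9*x^2 + 3*x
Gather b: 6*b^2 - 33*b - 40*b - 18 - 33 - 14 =6*b^2 - 73*b - 65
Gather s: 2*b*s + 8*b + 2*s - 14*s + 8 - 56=8*b + s*(2*b - 12) - 48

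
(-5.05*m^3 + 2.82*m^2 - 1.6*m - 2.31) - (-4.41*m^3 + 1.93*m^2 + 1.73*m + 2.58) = -0.64*m^3 + 0.89*m^2 - 3.33*m - 4.89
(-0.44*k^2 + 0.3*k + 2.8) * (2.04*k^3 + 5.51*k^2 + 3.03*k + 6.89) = -0.8976*k^5 - 1.8124*k^4 + 6.0318*k^3 + 13.3054*k^2 + 10.551*k + 19.292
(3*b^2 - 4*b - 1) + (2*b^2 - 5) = 5*b^2 - 4*b - 6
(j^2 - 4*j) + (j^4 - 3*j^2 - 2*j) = j^4 - 2*j^2 - 6*j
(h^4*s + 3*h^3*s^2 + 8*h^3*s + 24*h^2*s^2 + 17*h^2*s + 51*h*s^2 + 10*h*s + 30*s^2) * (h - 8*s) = h^5*s - 5*h^4*s^2 + 8*h^4*s - 24*h^3*s^3 - 40*h^3*s^2 + 17*h^3*s - 192*h^2*s^3 - 85*h^2*s^2 + 10*h^2*s - 408*h*s^3 - 50*h*s^2 - 240*s^3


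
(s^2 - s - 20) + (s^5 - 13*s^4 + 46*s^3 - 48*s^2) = s^5 - 13*s^4 + 46*s^3 - 47*s^2 - s - 20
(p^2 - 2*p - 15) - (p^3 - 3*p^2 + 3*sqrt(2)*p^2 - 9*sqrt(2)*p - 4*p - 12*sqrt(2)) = -p^3 - 3*sqrt(2)*p^2 + 4*p^2 + 2*p + 9*sqrt(2)*p - 15 + 12*sqrt(2)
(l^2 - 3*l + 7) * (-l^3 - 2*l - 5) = -l^5 + 3*l^4 - 9*l^3 + l^2 + l - 35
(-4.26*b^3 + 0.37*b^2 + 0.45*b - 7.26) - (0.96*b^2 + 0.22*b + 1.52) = -4.26*b^3 - 0.59*b^2 + 0.23*b - 8.78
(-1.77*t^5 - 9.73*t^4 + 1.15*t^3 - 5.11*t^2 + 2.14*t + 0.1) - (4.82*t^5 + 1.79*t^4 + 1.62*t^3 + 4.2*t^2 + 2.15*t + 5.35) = -6.59*t^5 - 11.52*t^4 - 0.47*t^3 - 9.31*t^2 - 0.00999999999999979*t - 5.25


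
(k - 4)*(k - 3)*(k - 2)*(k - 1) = k^4 - 10*k^3 + 35*k^2 - 50*k + 24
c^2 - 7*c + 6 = (c - 6)*(c - 1)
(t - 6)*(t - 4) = t^2 - 10*t + 24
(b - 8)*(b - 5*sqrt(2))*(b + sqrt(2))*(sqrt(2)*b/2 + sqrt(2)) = sqrt(2)*b^4/2 - 3*sqrt(2)*b^3 - 4*b^3 - 13*sqrt(2)*b^2 + 24*b^2 + 30*sqrt(2)*b + 64*b + 80*sqrt(2)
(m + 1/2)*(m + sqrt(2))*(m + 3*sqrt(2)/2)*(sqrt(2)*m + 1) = sqrt(2)*m^4 + sqrt(2)*m^3/2 + 6*m^3 + 3*m^2 + 11*sqrt(2)*m^2/2 + 3*m + 11*sqrt(2)*m/4 + 3/2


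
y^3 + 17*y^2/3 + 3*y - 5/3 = (y - 1/3)*(y + 1)*(y + 5)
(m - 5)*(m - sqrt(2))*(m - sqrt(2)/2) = m^3 - 5*m^2 - 3*sqrt(2)*m^2/2 + m + 15*sqrt(2)*m/2 - 5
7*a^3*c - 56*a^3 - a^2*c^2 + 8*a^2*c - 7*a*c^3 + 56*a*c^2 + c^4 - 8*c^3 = (-7*a + c)*(-a + c)*(a + c)*(c - 8)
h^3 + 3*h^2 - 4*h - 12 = (h - 2)*(h + 2)*(h + 3)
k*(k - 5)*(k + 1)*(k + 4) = k^4 - 21*k^2 - 20*k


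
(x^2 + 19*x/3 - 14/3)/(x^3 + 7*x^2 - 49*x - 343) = (x - 2/3)/(x^2 - 49)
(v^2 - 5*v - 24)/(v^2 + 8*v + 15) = (v - 8)/(v + 5)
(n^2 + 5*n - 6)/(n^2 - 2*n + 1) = (n + 6)/(n - 1)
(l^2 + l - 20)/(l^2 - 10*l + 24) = (l + 5)/(l - 6)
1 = 1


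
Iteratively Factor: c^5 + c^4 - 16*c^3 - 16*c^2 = (c + 4)*(c^4 - 3*c^3 - 4*c^2) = (c - 4)*(c + 4)*(c^3 + c^2) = c*(c - 4)*(c + 4)*(c^2 + c) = c^2*(c - 4)*(c + 4)*(c + 1)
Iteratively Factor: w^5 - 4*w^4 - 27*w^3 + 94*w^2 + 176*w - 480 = (w + 4)*(w^4 - 8*w^3 + 5*w^2 + 74*w - 120) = (w - 2)*(w + 4)*(w^3 - 6*w^2 - 7*w + 60) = (w - 5)*(w - 2)*(w + 4)*(w^2 - w - 12) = (w - 5)*(w - 2)*(w + 3)*(w + 4)*(w - 4)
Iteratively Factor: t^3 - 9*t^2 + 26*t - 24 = (t - 4)*(t^2 - 5*t + 6) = (t - 4)*(t - 2)*(t - 3)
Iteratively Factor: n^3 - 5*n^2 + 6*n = (n - 2)*(n^2 - 3*n) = (n - 3)*(n - 2)*(n)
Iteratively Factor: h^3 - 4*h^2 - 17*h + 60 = (h - 5)*(h^2 + h - 12) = (h - 5)*(h + 4)*(h - 3)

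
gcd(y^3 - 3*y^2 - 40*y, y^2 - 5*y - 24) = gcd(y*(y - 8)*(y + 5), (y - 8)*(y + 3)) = y - 8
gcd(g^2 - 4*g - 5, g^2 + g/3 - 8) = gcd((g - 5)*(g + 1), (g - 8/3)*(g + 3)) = 1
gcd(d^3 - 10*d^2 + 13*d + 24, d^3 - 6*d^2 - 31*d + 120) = d^2 - 11*d + 24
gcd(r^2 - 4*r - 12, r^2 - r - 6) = r + 2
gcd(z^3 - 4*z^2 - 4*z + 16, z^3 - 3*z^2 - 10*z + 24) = z^2 - 6*z + 8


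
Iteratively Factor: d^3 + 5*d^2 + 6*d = (d + 3)*(d^2 + 2*d) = (d + 2)*(d + 3)*(d)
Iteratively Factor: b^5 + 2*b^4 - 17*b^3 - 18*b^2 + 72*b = (b + 3)*(b^4 - b^3 - 14*b^2 + 24*b) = b*(b + 3)*(b^3 - b^2 - 14*b + 24) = b*(b + 3)*(b + 4)*(b^2 - 5*b + 6) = b*(b - 2)*(b + 3)*(b + 4)*(b - 3)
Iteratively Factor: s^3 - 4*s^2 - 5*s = (s)*(s^2 - 4*s - 5) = s*(s + 1)*(s - 5)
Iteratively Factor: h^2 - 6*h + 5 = (h - 5)*(h - 1)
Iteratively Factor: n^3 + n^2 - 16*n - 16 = (n + 1)*(n^2 - 16) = (n + 1)*(n + 4)*(n - 4)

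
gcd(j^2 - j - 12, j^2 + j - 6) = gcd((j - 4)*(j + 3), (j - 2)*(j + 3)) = j + 3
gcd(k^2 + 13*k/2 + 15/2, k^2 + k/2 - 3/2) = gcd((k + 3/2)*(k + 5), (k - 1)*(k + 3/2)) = k + 3/2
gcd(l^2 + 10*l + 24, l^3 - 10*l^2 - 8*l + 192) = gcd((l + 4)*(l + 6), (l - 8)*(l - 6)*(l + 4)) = l + 4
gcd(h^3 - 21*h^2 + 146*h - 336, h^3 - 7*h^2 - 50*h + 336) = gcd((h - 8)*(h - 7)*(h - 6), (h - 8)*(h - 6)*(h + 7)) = h^2 - 14*h + 48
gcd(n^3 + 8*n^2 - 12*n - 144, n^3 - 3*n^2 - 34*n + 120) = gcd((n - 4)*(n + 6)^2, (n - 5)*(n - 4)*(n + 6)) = n^2 + 2*n - 24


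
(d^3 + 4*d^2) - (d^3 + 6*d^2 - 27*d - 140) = -2*d^2 + 27*d + 140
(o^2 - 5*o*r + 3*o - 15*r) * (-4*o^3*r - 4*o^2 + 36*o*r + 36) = -4*o^5*r + 20*o^4*r^2 - 12*o^4*r - 4*o^4 + 60*o^3*r^2 + 56*o^3*r - 12*o^3 - 180*o^2*r^2 + 168*o^2*r + 36*o^2 - 540*o*r^2 - 180*o*r + 108*o - 540*r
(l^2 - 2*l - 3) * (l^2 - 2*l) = l^4 - 4*l^3 + l^2 + 6*l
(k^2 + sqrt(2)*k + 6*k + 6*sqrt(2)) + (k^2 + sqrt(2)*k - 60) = 2*k^2 + 2*sqrt(2)*k + 6*k - 60 + 6*sqrt(2)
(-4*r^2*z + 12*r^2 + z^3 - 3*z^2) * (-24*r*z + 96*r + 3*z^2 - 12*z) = 96*r^3*z^2 - 672*r^3*z + 1152*r^3 - 12*r^2*z^3 + 84*r^2*z^2 - 144*r^2*z - 24*r*z^4 + 168*r*z^3 - 288*r*z^2 + 3*z^5 - 21*z^4 + 36*z^3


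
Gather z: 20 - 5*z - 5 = 15 - 5*z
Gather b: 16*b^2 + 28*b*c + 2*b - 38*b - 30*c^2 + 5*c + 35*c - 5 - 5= 16*b^2 + b*(28*c - 36) - 30*c^2 + 40*c - 10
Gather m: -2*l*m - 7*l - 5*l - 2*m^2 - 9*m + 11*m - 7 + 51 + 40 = -12*l - 2*m^2 + m*(2 - 2*l) + 84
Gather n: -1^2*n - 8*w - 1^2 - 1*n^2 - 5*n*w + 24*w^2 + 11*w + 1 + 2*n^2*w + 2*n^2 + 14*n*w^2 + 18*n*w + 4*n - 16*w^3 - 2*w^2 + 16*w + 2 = n^2*(2*w + 1) + n*(14*w^2 + 13*w + 3) - 16*w^3 + 22*w^2 + 19*w + 2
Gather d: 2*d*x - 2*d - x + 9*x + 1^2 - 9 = d*(2*x - 2) + 8*x - 8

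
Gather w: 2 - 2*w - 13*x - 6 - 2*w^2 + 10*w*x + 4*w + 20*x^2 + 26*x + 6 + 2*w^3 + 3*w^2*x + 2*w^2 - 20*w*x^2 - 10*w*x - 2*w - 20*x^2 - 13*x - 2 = 2*w^3 + 3*w^2*x - 20*w*x^2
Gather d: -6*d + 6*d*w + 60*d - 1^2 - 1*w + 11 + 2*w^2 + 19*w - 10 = d*(6*w + 54) + 2*w^2 + 18*w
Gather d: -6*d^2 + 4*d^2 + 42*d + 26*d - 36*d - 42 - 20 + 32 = -2*d^2 + 32*d - 30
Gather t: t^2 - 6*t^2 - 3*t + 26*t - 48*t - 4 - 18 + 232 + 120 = -5*t^2 - 25*t + 330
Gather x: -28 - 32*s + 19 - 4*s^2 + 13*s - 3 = -4*s^2 - 19*s - 12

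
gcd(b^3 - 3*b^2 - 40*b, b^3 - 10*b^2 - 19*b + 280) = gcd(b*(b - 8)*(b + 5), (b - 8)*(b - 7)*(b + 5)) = b^2 - 3*b - 40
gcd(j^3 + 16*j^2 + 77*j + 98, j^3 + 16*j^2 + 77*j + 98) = j^3 + 16*j^2 + 77*j + 98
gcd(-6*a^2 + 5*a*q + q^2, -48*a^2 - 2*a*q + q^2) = 6*a + q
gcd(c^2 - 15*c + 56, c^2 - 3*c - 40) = c - 8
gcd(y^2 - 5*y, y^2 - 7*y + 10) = y - 5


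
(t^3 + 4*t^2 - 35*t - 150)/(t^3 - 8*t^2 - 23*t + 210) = (t + 5)/(t - 7)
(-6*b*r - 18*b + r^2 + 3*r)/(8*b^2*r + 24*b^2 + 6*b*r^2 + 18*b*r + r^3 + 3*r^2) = (-6*b + r)/(8*b^2 + 6*b*r + r^2)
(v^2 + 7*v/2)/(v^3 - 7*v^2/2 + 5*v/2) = (2*v + 7)/(2*v^2 - 7*v + 5)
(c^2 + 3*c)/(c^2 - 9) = c/(c - 3)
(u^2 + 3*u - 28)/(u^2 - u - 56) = (u - 4)/(u - 8)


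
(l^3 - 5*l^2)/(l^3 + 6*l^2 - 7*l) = l*(l - 5)/(l^2 + 6*l - 7)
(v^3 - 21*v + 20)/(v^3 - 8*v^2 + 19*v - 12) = (v + 5)/(v - 3)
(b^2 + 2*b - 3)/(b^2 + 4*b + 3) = (b - 1)/(b + 1)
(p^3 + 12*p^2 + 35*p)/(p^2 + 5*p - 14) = p*(p + 5)/(p - 2)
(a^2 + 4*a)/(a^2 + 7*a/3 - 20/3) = 3*a/(3*a - 5)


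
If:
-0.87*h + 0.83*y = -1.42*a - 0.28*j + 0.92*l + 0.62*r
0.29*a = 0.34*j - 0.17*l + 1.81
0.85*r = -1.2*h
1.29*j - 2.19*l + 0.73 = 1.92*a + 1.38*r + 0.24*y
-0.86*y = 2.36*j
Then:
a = 3.26151458232575 - 0.4677760225151*y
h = 8.55365473561607 - 0.0187814710311623*y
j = -0.364406779661017*y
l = 0.0691573026154891*y + 5.0832986536796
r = 0.0265150179263467*y - 12.0757478620462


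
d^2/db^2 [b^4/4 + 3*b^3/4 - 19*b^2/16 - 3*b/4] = 3*b^2 + 9*b/2 - 19/8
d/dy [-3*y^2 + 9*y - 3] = 9 - 6*y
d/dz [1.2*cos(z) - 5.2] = -1.2*sin(z)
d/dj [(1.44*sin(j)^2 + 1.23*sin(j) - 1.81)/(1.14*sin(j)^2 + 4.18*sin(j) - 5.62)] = (4.617*sin(j)^2 - 12.0588*sin(j) + 0.653199999999999)*cos(j)/(1.2996*sin(j)^4 + 9.5304*sin(j)^3 + 4.6588*sin(j)^2 - 46.9832*sin(j) + 31.5844)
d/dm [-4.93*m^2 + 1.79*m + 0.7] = 1.79 - 9.86*m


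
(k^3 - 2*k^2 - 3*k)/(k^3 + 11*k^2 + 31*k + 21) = k*(k - 3)/(k^2 + 10*k + 21)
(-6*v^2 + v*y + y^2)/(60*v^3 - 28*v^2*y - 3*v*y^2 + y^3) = (3*v + y)/(-30*v^2 - v*y + y^2)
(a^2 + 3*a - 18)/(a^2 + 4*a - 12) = (a - 3)/(a - 2)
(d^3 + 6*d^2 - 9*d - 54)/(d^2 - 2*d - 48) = (d^2 - 9)/(d - 8)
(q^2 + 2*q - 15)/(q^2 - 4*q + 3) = (q + 5)/(q - 1)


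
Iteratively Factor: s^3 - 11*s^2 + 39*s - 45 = (s - 5)*(s^2 - 6*s + 9) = (s - 5)*(s - 3)*(s - 3)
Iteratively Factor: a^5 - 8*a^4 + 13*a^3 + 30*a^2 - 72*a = (a)*(a^4 - 8*a^3 + 13*a^2 + 30*a - 72) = a*(a - 4)*(a^3 - 4*a^2 - 3*a + 18) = a*(a - 4)*(a + 2)*(a^2 - 6*a + 9) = a*(a - 4)*(a - 3)*(a + 2)*(a - 3)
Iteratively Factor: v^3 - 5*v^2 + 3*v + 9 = (v - 3)*(v^2 - 2*v - 3) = (v - 3)*(v + 1)*(v - 3)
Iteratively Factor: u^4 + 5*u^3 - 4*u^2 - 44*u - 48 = (u + 4)*(u^3 + u^2 - 8*u - 12) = (u + 2)*(u + 4)*(u^2 - u - 6) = (u + 2)^2*(u + 4)*(u - 3)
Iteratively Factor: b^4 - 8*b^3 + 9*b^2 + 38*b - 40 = (b - 1)*(b^3 - 7*b^2 + 2*b + 40) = (b - 1)*(b + 2)*(b^2 - 9*b + 20) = (b - 5)*(b - 1)*(b + 2)*(b - 4)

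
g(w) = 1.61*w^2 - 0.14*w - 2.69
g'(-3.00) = -9.80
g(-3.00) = 12.22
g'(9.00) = 28.84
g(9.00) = 126.46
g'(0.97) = 2.98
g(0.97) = -1.31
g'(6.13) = 19.60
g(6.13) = 56.95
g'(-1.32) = -4.39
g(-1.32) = 0.30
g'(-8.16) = -26.42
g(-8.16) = 105.66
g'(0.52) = 1.53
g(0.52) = -2.33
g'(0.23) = 0.60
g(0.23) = -2.64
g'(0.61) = 1.82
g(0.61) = -2.18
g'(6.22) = 19.89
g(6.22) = 58.73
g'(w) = 3.22*w - 0.14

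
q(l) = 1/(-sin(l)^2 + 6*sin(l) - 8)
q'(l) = (2*sin(l)*cos(l) - 6*cos(l))/(-sin(l)^2 + 6*sin(l) - 8)^2 = 2*(sin(l) - 3)*cos(l)/(sin(l)^2 - 6*sin(l) + 8)^2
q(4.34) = -0.07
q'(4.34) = 0.01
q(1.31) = -0.32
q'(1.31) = -0.11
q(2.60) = -0.19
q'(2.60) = 0.16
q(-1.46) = -0.07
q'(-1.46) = -0.00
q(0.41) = -0.17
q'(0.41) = -0.14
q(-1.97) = -0.07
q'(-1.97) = 0.01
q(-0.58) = -0.09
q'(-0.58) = -0.04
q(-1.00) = -0.07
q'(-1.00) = -0.02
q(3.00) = -0.14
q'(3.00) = 0.11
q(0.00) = -0.12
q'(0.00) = -0.09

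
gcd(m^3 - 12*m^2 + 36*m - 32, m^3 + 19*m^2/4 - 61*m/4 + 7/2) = m - 2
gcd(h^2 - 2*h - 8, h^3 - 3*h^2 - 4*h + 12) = h + 2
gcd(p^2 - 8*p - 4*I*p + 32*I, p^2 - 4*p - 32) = p - 8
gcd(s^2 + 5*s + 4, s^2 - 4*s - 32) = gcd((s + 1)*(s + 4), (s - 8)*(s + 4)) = s + 4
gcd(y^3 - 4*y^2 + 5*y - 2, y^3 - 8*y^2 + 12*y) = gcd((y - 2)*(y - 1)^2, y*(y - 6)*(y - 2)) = y - 2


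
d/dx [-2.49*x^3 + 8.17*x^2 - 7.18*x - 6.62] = -7.47*x^2 + 16.34*x - 7.18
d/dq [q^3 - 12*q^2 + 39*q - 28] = 3*q^2 - 24*q + 39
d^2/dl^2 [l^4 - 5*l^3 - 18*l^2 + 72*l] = 12*l^2 - 30*l - 36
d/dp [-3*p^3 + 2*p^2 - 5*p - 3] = -9*p^2 + 4*p - 5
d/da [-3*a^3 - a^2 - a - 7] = -9*a^2 - 2*a - 1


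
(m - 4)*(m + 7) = m^2 + 3*m - 28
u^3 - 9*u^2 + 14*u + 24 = (u - 6)*(u - 4)*(u + 1)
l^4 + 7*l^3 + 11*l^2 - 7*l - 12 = (l - 1)*(l + 1)*(l + 3)*(l + 4)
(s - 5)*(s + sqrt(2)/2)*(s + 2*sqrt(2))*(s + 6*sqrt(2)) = s^4 - 5*s^3 + 17*sqrt(2)*s^3/2 - 85*sqrt(2)*s^2/2 + 32*s^2 - 160*s + 12*sqrt(2)*s - 60*sqrt(2)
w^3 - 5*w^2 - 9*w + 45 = (w - 5)*(w - 3)*(w + 3)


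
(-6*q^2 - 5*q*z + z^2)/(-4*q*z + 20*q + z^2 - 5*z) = (6*q^2 + 5*q*z - z^2)/(4*q*z - 20*q - z^2 + 5*z)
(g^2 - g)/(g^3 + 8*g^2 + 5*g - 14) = g/(g^2 + 9*g + 14)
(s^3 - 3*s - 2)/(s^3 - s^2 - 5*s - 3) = (s - 2)/(s - 3)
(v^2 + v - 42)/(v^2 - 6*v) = (v + 7)/v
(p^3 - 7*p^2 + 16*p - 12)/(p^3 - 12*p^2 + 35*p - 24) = (p^2 - 4*p + 4)/(p^2 - 9*p + 8)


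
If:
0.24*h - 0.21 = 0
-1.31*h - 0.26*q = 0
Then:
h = 0.88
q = -4.41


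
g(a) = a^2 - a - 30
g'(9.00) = 17.00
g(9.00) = 42.00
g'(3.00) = 5.00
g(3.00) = -24.00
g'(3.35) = 5.70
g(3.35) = -22.13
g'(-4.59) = -10.18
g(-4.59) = -4.34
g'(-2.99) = -6.98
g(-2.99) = -18.07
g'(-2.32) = -5.64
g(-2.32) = -22.30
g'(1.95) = 2.90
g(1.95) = -28.15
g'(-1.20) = -3.40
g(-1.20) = -27.36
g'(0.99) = 0.98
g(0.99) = -30.01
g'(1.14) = 1.28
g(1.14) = -29.84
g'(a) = 2*a - 1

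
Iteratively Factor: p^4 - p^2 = (p)*(p^3 - p) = p*(p + 1)*(p^2 - p) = p^2*(p + 1)*(p - 1)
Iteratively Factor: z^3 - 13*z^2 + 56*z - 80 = (z - 4)*(z^2 - 9*z + 20) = (z - 5)*(z - 4)*(z - 4)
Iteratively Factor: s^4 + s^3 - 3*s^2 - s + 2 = (s - 1)*(s^3 + 2*s^2 - s - 2) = (s - 1)*(s + 2)*(s^2 - 1) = (s - 1)*(s + 1)*(s + 2)*(s - 1)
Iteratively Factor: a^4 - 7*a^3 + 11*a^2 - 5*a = (a - 5)*(a^3 - 2*a^2 + a) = (a - 5)*(a - 1)*(a^2 - a) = a*(a - 5)*(a - 1)*(a - 1)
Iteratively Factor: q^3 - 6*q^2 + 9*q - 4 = (q - 1)*(q^2 - 5*q + 4) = (q - 4)*(q - 1)*(q - 1)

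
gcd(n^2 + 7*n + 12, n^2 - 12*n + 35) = 1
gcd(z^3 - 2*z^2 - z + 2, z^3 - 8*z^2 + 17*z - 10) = z^2 - 3*z + 2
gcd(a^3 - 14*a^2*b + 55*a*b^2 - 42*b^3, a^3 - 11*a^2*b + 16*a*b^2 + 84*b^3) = a^2 - 13*a*b + 42*b^2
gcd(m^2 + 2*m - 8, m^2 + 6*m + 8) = m + 4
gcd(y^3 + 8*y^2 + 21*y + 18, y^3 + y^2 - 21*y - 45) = y^2 + 6*y + 9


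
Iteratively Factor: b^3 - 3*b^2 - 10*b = (b - 5)*(b^2 + 2*b) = (b - 5)*(b + 2)*(b)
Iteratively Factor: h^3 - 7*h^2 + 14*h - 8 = (h - 4)*(h^2 - 3*h + 2) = (h - 4)*(h - 1)*(h - 2)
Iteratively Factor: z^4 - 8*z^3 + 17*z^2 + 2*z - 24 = (z - 4)*(z^3 - 4*z^2 + z + 6) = (z - 4)*(z + 1)*(z^2 - 5*z + 6) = (z - 4)*(z - 3)*(z + 1)*(z - 2)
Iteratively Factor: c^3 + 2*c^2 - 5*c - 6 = (c + 3)*(c^2 - c - 2) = (c - 2)*(c + 3)*(c + 1)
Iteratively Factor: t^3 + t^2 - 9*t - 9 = (t + 1)*(t^2 - 9) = (t - 3)*(t + 1)*(t + 3)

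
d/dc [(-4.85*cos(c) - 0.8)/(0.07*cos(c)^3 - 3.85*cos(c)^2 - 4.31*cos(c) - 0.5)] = (-0.679*cos(c)^3 + 18.5045*cos(c)^2 + 6.16*cos(c) + 1.023)*sin(c)/(0.0049*cos(c)^6 - 0.539*cos(c)^5 + 14.2191*cos(c)^4 + 33.117*cos(c)^3 + 22.4261*cos(c)^2 + 4.31*cos(c) + 0.25)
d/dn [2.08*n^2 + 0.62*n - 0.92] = 4.16*n + 0.62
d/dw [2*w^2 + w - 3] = 4*w + 1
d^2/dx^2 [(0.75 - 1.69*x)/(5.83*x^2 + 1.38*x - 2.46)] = (-(1.69*x - 0.75)*(11.66*x + 1.38)*(23.32*x + 2.76) + (59.1162*x - 4.0806)*(5.83*x^2 + 1.38*x - 2.46))/(5.83*x^2 + 1.38*x - 2.46)^3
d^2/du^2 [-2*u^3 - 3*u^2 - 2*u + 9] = -12*u - 6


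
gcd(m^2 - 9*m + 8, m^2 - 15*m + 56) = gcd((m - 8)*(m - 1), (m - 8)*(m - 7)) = m - 8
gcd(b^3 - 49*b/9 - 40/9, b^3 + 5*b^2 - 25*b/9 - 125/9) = b + 5/3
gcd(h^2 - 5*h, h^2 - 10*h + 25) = h - 5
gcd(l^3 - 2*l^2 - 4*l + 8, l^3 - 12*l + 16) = l^2 - 4*l + 4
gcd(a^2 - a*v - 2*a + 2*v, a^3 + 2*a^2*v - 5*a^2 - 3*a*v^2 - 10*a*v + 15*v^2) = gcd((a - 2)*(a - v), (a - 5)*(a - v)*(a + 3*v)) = -a + v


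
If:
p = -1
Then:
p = -1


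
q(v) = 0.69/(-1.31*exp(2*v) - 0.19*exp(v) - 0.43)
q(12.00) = 0.00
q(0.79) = -0.10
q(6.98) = -0.00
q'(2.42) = 0.01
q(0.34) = -0.21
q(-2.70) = -1.54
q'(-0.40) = 0.69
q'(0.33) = 0.35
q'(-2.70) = 0.08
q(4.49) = -0.00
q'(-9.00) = 0.00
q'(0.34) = 0.35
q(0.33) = -0.21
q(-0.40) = -0.60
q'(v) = 0.69*(2.62*exp(2*v) + 0.19*exp(v))/(-1.31*exp(2*v) - 0.19*exp(v) - 0.43)^2 = (1.8078*exp(v) + 0.1311)*exp(v)/(1.31*exp(2*v) + 0.19*exp(v) + 0.43)^2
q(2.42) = -0.00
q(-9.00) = -1.60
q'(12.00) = 0.00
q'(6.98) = 0.00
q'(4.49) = 0.00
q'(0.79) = 0.17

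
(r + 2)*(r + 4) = r^2 + 6*r + 8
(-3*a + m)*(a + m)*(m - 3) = -3*a^2*m + 9*a^2 - 2*a*m^2 + 6*a*m + m^3 - 3*m^2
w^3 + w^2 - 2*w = w*(w - 1)*(w + 2)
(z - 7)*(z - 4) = z^2 - 11*z + 28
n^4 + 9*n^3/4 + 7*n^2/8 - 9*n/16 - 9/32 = (n - 1/2)*(n + 1/2)*(n + 3/4)*(n + 3/2)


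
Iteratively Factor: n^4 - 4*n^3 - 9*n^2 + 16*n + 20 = (n + 2)*(n^3 - 6*n^2 + 3*n + 10) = (n - 2)*(n + 2)*(n^2 - 4*n - 5) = (n - 2)*(n + 1)*(n + 2)*(n - 5)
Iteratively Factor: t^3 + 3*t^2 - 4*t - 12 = (t + 3)*(t^2 - 4) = (t + 2)*(t + 3)*(t - 2)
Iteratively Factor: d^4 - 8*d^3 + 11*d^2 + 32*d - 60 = (d + 2)*(d^3 - 10*d^2 + 31*d - 30) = (d - 5)*(d + 2)*(d^2 - 5*d + 6) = (d - 5)*(d - 2)*(d + 2)*(d - 3)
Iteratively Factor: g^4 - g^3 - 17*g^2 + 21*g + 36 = (g + 1)*(g^3 - 2*g^2 - 15*g + 36) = (g - 3)*(g + 1)*(g^2 + g - 12) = (g - 3)^2*(g + 1)*(g + 4)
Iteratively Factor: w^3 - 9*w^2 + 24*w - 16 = (w - 1)*(w^2 - 8*w + 16) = (w - 4)*(w - 1)*(w - 4)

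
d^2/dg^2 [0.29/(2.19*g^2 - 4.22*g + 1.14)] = (-2.781738*g^2 + 5.360244*g + 0.29*(4.38*g - 4.22)*(8.76*g - 8.44) - 1.448028)/(2.19*g^2 - 4.22*g + 1.14)^3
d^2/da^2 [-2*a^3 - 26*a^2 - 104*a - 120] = -12*a - 52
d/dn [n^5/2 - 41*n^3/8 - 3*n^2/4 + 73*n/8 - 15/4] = 5*n^4/2 - 123*n^2/8 - 3*n/2 + 73/8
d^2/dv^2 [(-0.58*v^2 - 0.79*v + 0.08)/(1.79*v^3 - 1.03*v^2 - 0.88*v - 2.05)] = (-3.716756*v^6 - 15.187434*v^5 + 6.33337800000001*v^4 - 35.26989*v^3 - 27.685704*v^2 + 12.204942*v - 2.238516)/(5.735339*v^9 - 9.900669*v^8 - 2.761791*v^7 - 11.063206*v^6 + 24.035262*v^5 + 10.457529*v^4 + 10.737233*v^3 - 17.748285*v^2 - 11.0946*v - 8.615125)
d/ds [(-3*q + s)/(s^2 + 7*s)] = (s*(s + 7) + (3*q - s)*(2*s + 7))/(s^2*(s + 7)^2)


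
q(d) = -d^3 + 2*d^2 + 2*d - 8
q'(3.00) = -13.00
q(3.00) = -11.00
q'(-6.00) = -130.00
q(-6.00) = 268.00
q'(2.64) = -8.35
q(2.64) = -7.18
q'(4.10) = -32.03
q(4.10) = -35.10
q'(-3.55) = -50.01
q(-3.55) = 54.84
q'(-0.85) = -3.57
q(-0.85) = -7.64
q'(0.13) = 2.47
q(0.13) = -7.71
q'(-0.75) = -2.69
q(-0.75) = -7.95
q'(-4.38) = -73.07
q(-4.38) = 105.64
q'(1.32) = 2.05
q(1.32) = -4.18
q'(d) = -3*d^2 + 4*d + 2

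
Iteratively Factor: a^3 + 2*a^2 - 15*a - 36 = (a - 4)*(a^2 + 6*a + 9) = (a - 4)*(a + 3)*(a + 3)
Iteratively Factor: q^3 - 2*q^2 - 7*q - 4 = (q + 1)*(q^2 - 3*q - 4) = (q - 4)*(q + 1)*(q + 1)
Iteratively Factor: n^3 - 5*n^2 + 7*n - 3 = (n - 1)*(n^2 - 4*n + 3) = (n - 3)*(n - 1)*(n - 1)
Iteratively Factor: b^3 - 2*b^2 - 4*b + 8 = (b - 2)*(b^2 - 4) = (b - 2)*(b + 2)*(b - 2)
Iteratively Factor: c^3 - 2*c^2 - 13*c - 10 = (c + 1)*(c^2 - 3*c - 10) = (c + 1)*(c + 2)*(c - 5)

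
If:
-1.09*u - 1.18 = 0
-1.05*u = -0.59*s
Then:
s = -1.93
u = -1.08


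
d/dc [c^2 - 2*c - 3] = 2*c - 2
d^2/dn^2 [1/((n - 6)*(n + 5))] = 2*((n - 6)^2 + (n - 6)*(n + 5) + (n + 5)^2)/((n - 6)^3*(n + 5)^3)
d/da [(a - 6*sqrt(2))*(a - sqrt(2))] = 2*a - 7*sqrt(2)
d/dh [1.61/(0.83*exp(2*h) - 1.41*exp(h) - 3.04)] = (2.2701 - 2.6726*exp(h))*exp(h)/(-0.83*exp(2*h) + 1.41*exp(h) + 3.04)^2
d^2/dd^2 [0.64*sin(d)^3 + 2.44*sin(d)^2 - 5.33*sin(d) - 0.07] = 4.85*sin(d) + 1.44*sin(3*d) + 4.88*cos(2*d)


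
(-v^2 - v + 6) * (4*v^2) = -4*v^4 - 4*v^3 + 24*v^2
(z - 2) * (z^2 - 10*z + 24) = z^3 - 12*z^2 + 44*z - 48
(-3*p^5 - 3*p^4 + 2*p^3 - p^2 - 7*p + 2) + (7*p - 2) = -3*p^5 - 3*p^4 + 2*p^3 - p^2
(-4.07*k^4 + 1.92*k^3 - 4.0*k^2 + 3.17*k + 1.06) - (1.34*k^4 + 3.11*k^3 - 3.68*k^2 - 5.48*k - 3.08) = -5.41*k^4 - 1.19*k^3 - 0.32*k^2 + 8.65*k + 4.14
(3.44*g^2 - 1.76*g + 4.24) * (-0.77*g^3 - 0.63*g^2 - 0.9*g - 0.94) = -2.6488*g^5 - 0.812*g^4 - 5.252*g^3 - 4.3208*g^2 - 2.1616*g - 3.9856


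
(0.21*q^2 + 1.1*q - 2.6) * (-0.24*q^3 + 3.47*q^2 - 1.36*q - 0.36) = -0.0504*q^5 + 0.4647*q^4 + 4.1554*q^3 - 10.5936*q^2 + 3.14*q + 0.936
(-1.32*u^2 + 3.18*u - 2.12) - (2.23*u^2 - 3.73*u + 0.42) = -3.55*u^2 + 6.91*u - 2.54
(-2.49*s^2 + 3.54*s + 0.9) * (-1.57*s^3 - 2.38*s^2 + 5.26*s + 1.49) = 3.9093*s^5 + 0.3684*s^4 - 22.9356*s^3 + 12.7683*s^2 + 10.0086*s + 1.341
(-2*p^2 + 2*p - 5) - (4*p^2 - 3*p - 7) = -6*p^2 + 5*p + 2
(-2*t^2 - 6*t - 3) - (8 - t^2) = -t^2 - 6*t - 11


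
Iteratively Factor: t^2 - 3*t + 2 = (t - 1)*(t - 2)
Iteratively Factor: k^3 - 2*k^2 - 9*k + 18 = (k + 3)*(k^2 - 5*k + 6) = (k - 2)*(k + 3)*(k - 3)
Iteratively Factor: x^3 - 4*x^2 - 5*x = (x)*(x^2 - 4*x - 5) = x*(x + 1)*(x - 5)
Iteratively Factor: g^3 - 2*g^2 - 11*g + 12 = (g - 1)*(g^2 - g - 12) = (g - 4)*(g - 1)*(g + 3)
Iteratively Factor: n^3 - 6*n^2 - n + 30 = (n + 2)*(n^2 - 8*n + 15) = (n - 3)*(n + 2)*(n - 5)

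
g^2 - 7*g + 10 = (g - 5)*(g - 2)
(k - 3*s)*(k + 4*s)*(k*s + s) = k^3*s + k^2*s^2 + k^2*s - 12*k*s^3 + k*s^2 - 12*s^3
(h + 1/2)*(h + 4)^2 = h^3 + 17*h^2/2 + 20*h + 8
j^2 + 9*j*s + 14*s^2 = (j + 2*s)*(j + 7*s)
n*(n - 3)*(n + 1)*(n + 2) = n^4 - 7*n^2 - 6*n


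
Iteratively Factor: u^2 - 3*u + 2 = (u - 1)*(u - 2)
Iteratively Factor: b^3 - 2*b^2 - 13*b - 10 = (b + 1)*(b^2 - 3*b - 10) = (b + 1)*(b + 2)*(b - 5)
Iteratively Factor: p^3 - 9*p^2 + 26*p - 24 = (p - 2)*(p^2 - 7*p + 12) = (p - 3)*(p - 2)*(p - 4)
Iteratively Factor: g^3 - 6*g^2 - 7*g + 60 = (g - 4)*(g^2 - 2*g - 15) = (g - 4)*(g + 3)*(g - 5)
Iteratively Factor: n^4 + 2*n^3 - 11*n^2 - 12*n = (n + 1)*(n^3 + n^2 - 12*n) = (n - 3)*(n + 1)*(n^2 + 4*n) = n*(n - 3)*(n + 1)*(n + 4)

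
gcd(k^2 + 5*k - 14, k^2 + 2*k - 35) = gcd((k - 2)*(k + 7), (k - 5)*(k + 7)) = k + 7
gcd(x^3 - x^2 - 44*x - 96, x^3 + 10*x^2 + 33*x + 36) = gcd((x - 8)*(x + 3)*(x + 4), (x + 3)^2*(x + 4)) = x^2 + 7*x + 12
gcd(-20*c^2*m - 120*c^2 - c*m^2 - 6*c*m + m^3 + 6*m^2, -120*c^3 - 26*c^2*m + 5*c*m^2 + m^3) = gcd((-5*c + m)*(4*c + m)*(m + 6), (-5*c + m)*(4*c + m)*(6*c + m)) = 20*c^2 + c*m - m^2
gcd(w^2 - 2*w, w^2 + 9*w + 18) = 1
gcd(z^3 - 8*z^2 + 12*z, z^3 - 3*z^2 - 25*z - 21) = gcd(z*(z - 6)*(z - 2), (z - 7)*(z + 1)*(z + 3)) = 1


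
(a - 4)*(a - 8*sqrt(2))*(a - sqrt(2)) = a^3 - 9*sqrt(2)*a^2 - 4*a^2 + 16*a + 36*sqrt(2)*a - 64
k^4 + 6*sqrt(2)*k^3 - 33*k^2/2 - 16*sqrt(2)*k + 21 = (k - 3*sqrt(2)/2)*(k - sqrt(2)/2)*(k + sqrt(2))*(k + 7*sqrt(2))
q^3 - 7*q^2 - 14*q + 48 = (q - 8)*(q - 2)*(q + 3)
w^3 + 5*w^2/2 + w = w*(w + 1/2)*(w + 2)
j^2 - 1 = (j - 1)*(j + 1)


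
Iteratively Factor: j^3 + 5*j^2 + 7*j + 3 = (j + 1)*(j^2 + 4*j + 3) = (j + 1)^2*(j + 3)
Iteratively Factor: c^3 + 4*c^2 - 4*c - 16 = (c + 4)*(c^2 - 4) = (c + 2)*(c + 4)*(c - 2)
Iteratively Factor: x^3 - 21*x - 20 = (x - 5)*(x^2 + 5*x + 4) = (x - 5)*(x + 4)*(x + 1)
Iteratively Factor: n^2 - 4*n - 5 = (n - 5)*(n + 1)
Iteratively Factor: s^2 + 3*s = (s)*(s + 3)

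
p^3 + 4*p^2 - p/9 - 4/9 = (p - 1/3)*(p + 1/3)*(p + 4)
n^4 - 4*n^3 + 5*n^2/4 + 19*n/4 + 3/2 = (n - 3)*(n - 2)*(n + 1/2)^2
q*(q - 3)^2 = q^3 - 6*q^2 + 9*q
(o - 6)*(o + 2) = o^2 - 4*o - 12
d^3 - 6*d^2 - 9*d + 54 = (d - 6)*(d - 3)*(d + 3)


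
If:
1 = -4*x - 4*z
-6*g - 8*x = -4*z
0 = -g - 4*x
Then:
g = -1/3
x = 1/12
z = -1/3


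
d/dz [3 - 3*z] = -3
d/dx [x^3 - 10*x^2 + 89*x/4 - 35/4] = 3*x^2 - 20*x + 89/4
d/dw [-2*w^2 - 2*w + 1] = -4*w - 2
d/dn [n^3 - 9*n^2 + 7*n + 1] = 3*n^2 - 18*n + 7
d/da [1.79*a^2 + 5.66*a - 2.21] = 3.58*a + 5.66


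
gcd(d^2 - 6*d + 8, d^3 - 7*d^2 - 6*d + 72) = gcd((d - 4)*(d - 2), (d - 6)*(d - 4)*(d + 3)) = d - 4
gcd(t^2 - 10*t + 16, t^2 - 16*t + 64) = t - 8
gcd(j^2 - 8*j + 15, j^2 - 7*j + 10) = j - 5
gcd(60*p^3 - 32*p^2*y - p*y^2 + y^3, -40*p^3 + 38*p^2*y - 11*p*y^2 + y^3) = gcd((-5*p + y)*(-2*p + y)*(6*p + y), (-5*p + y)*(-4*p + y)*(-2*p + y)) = 10*p^2 - 7*p*y + y^2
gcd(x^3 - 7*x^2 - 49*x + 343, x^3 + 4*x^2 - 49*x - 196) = x^2 - 49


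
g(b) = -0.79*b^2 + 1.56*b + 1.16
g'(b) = 1.56 - 1.58*b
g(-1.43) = -2.69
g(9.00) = -48.79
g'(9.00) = -12.66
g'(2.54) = -2.45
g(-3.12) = -11.40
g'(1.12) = -0.21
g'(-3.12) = 6.49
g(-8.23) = -65.19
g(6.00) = -17.92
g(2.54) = 0.03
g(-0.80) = -0.59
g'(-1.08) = 3.27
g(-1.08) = -1.45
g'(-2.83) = 6.03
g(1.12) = 1.92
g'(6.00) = -7.92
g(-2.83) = -9.58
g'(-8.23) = 14.56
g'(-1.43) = 3.82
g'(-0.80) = 2.82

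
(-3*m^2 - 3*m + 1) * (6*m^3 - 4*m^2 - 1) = -18*m^5 - 6*m^4 + 18*m^3 - m^2 + 3*m - 1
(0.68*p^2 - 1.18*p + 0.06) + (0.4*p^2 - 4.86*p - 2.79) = 1.08*p^2 - 6.04*p - 2.73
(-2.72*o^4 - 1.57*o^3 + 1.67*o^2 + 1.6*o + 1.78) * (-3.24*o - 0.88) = 8.8128*o^5 + 7.4804*o^4 - 4.0292*o^3 - 6.6536*o^2 - 7.1752*o - 1.5664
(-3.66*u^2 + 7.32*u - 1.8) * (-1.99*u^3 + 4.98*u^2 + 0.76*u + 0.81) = 7.2834*u^5 - 32.7936*u^4 + 37.254*u^3 - 6.3654*u^2 + 4.5612*u - 1.458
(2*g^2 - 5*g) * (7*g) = 14*g^3 - 35*g^2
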